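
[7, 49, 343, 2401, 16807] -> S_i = 7*7^i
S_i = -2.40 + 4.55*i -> [-2.4, 2.15, 6.7, 11.25, 15.8]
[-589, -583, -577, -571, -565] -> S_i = -589 + 6*i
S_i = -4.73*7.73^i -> [-4.73, -36.56, -282.63, -2184.74, -16888.03]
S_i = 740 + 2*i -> [740, 742, 744, 746, 748]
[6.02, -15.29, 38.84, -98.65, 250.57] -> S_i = 6.02*(-2.54)^i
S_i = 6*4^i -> [6, 24, 96, 384, 1536]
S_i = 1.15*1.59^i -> [1.15, 1.83, 2.91, 4.62, 7.35]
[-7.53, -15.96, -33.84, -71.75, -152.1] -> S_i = -7.53*2.12^i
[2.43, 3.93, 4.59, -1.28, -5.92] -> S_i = Random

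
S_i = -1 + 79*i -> [-1, 78, 157, 236, 315]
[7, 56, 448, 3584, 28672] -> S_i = 7*8^i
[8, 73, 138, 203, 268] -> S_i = 8 + 65*i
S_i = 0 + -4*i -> [0, -4, -8, -12, -16]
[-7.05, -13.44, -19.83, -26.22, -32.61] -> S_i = -7.05 + -6.39*i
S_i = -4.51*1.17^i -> [-4.51, -5.28, -6.17, -7.22, -8.45]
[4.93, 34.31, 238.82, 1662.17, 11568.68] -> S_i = 4.93*6.96^i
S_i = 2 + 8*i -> [2, 10, 18, 26, 34]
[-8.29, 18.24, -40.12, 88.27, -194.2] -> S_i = -8.29*(-2.20)^i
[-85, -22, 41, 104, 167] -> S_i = -85 + 63*i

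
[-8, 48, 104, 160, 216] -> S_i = -8 + 56*i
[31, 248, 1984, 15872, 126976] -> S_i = 31*8^i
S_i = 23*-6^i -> [23, -138, 828, -4968, 29808]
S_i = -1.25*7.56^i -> [-1.25, -9.45, -71.44, -540.1, -4083.17]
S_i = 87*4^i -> [87, 348, 1392, 5568, 22272]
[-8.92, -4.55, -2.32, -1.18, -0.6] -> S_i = -8.92*0.51^i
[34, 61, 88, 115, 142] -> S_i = 34 + 27*i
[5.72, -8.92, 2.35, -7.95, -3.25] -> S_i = Random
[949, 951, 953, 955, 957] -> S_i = 949 + 2*i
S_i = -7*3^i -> [-7, -21, -63, -189, -567]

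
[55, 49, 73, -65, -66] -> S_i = Random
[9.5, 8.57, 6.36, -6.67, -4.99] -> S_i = Random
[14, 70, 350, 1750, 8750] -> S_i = 14*5^i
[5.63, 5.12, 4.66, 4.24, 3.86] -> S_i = 5.63*0.91^i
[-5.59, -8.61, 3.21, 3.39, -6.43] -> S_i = Random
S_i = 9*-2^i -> [9, -18, 36, -72, 144]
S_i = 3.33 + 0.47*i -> [3.33, 3.8, 4.27, 4.74, 5.21]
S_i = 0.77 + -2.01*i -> [0.77, -1.24, -3.25, -5.26, -7.27]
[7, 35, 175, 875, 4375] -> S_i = 7*5^i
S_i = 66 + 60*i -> [66, 126, 186, 246, 306]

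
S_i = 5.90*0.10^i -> [5.9, 0.59, 0.06, 0.01, 0.0]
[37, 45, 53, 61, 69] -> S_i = 37 + 8*i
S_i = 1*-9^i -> [1, -9, 81, -729, 6561]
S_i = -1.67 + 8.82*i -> [-1.67, 7.15, 15.97, 24.79, 33.61]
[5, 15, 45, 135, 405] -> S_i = 5*3^i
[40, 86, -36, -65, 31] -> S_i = Random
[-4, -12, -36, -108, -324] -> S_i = -4*3^i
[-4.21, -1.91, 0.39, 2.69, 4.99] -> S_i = -4.21 + 2.30*i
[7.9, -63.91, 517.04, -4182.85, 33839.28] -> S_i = 7.90*(-8.09)^i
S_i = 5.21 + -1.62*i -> [5.21, 3.59, 1.97, 0.35, -1.27]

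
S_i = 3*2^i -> [3, 6, 12, 24, 48]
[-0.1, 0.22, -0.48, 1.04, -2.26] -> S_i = -0.10*(-2.18)^i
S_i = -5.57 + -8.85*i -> [-5.57, -14.42, -23.27, -32.12, -40.97]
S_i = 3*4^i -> [3, 12, 48, 192, 768]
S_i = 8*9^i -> [8, 72, 648, 5832, 52488]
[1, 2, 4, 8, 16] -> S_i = 1*2^i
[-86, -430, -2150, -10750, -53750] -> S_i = -86*5^i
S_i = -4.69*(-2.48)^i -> [-4.69, 11.63, -28.85, 71.54, -177.41]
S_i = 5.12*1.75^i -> [5.12, 8.96, 15.68, 27.44, 48.02]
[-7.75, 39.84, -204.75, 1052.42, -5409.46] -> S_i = -7.75*(-5.14)^i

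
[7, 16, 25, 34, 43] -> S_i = 7 + 9*i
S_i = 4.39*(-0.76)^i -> [4.39, -3.34, 2.54, -1.93, 1.46]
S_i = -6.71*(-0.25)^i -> [-6.71, 1.68, -0.42, 0.1, -0.03]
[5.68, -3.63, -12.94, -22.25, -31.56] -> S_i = 5.68 + -9.31*i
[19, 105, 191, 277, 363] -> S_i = 19 + 86*i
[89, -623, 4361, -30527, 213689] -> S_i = 89*-7^i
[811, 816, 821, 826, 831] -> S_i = 811 + 5*i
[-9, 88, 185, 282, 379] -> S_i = -9 + 97*i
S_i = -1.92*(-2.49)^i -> [-1.92, 4.78, -11.9, 29.64, -73.81]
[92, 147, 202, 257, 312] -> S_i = 92 + 55*i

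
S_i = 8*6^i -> [8, 48, 288, 1728, 10368]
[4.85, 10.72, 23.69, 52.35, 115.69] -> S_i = 4.85*2.21^i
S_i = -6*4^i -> [-6, -24, -96, -384, -1536]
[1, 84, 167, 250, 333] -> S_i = 1 + 83*i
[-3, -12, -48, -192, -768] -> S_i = -3*4^i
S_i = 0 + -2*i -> [0, -2, -4, -6, -8]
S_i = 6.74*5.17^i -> [6.74, 34.85, 180.15, 931.39, 4815.29]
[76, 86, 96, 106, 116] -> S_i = 76 + 10*i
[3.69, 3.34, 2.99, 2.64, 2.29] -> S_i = 3.69 + -0.35*i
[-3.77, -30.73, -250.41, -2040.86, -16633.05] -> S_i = -3.77*8.15^i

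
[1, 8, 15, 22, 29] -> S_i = 1 + 7*i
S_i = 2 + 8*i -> [2, 10, 18, 26, 34]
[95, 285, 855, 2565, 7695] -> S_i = 95*3^i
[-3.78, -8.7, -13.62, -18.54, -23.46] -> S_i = -3.78 + -4.92*i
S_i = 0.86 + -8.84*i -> [0.86, -7.98, -16.82, -25.66, -34.5]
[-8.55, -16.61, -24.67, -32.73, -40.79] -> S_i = -8.55 + -8.06*i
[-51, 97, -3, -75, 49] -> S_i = Random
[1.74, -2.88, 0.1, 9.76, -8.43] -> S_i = Random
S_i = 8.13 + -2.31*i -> [8.13, 5.82, 3.51, 1.2, -1.11]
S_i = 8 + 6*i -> [8, 14, 20, 26, 32]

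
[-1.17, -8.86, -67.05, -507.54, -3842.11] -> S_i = -1.17*7.57^i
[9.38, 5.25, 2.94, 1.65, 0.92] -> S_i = 9.38*0.56^i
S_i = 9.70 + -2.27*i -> [9.7, 7.43, 5.16, 2.89, 0.62]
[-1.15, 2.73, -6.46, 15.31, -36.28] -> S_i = -1.15*(-2.37)^i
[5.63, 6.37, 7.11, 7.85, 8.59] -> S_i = 5.63 + 0.74*i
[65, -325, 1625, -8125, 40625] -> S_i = 65*-5^i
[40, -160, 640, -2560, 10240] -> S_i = 40*-4^i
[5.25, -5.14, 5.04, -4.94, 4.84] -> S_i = 5.25*(-0.98)^i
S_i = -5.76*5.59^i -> [-5.76, -32.2, -179.99, -1006.14, -5624.32]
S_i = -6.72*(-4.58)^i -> [-6.72, 30.78, -140.96, 645.6, -2956.86]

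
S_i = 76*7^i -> [76, 532, 3724, 26068, 182476]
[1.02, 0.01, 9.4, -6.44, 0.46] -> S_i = Random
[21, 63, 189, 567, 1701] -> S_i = 21*3^i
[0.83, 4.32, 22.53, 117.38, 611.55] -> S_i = 0.83*5.21^i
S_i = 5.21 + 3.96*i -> [5.21, 9.17, 13.13, 17.09, 21.05]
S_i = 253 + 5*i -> [253, 258, 263, 268, 273]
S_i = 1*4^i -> [1, 4, 16, 64, 256]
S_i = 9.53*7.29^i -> [9.53, 69.47, 506.46, 3692.12, 26915.53]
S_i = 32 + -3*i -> [32, 29, 26, 23, 20]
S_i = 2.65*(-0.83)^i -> [2.65, -2.2, 1.83, -1.52, 1.26]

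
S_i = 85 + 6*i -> [85, 91, 97, 103, 109]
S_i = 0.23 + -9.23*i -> [0.23, -9.0, -18.23, -27.46, -36.69]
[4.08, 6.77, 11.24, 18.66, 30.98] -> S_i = 4.08*1.66^i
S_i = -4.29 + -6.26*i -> [-4.29, -10.55, -16.81, -23.07, -29.33]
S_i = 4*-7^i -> [4, -28, 196, -1372, 9604]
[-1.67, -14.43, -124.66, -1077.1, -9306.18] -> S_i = -1.67*8.64^i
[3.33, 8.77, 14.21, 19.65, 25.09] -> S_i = 3.33 + 5.44*i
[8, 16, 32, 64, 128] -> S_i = 8*2^i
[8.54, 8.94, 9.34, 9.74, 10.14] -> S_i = 8.54 + 0.40*i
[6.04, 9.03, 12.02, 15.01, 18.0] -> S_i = 6.04 + 2.99*i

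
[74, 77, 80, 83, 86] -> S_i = 74 + 3*i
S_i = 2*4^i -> [2, 8, 32, 128, 512]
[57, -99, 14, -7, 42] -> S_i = Random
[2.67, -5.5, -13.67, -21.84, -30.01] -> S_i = 2.67 + -8.17*i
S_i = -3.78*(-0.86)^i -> [-3.78, 3.25, -2.8, 2.4, -2.07]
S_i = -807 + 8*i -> [-807, -799, -791, -783, -775]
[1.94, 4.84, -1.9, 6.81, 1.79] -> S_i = Random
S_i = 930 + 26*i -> [930, 956, 982, 1008, 1034]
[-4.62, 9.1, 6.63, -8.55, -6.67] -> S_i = Random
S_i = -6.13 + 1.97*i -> [-6.13, -4.16, -2.19, -0.22, 1.75]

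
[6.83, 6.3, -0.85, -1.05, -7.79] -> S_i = Random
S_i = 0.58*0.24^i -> [0.58, 0.14, 0.03, 0.01, 0.0]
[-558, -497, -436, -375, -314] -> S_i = -558 + 61*i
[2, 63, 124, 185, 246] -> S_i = 2 + 61*i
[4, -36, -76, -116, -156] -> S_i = 4 + -40*i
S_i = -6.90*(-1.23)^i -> [-6.9, 8.49, -10.44, 12.84, -15.79]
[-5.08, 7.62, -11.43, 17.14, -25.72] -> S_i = -5.08*(-1.50)^i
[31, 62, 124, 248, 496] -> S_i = 31*2^i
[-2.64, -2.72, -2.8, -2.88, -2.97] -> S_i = -2.64*1.03^i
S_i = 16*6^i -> [16, 96, 576, 3456, 20736]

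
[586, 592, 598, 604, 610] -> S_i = 586 + 6*i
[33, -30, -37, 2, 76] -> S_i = Random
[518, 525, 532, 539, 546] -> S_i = 518 + 7*i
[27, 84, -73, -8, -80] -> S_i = Random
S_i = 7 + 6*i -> [7, 13, 19, 25, 31]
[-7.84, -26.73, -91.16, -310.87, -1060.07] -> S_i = -7.84*3.41^i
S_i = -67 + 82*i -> [-67, 15, 97, 179, 261]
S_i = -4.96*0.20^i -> [-4.96, -0.99, -0.2, -0.04, -0.01]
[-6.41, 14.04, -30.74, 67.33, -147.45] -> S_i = -6.41*(-2.19)^i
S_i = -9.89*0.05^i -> [-9.89, -0.49, -0.02, -0.0, -0.0]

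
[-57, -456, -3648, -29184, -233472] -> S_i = -57*8^i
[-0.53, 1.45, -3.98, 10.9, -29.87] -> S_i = -0.53*(-2.74)^i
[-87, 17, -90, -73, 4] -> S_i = Random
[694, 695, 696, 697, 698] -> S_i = 694 + 1*i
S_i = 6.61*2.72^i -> [6.61, 17.98, 48.9, 133.02, 361.81]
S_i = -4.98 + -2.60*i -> [-4.98, -7.58, -10.18, -12.78, -15.38]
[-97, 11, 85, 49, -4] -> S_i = Random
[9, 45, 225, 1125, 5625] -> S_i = 9*5^i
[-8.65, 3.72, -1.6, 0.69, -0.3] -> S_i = -8.65*(-0.43)^i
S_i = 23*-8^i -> [23, -184, 1472, -11776, 94208]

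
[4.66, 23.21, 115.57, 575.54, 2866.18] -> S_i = 4.66*4.98^i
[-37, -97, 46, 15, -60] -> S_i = Random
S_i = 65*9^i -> [65, 585, 5265, 47385, 426465]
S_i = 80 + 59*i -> [80, 139, 198, 257, 316]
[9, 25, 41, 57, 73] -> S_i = 9 + 16*i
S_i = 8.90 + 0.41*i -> [8.9, 9.31, 9.72, 10.13, 10.54]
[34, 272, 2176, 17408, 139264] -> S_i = 34*8^i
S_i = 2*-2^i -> [2, -4, 8, -16, 32]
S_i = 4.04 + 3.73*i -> [4.04, 7.77, 11.5, 15.23, 18.96]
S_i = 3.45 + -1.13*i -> [3.45, 2.32, 1.19, 0.06, -1.07]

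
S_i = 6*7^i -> [6, 42, 294, 2058, 14406]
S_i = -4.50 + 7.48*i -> [-4.5, 2.98, 10.46, 17.94, 25.42]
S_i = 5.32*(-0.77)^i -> [5.32, -4.1, 3.15, -2.43, 1.87]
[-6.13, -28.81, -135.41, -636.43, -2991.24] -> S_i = -6.13*4.70^i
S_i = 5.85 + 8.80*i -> [5.85, 14.65, 23.45, 32.25, 41.05]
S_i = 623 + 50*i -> [623, 673, 723, 773, 823]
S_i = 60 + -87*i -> [60, -27, -114, -201, -288]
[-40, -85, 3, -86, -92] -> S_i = Random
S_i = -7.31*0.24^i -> [-7.31, -1.75, -0.42, -0.1, -0.02]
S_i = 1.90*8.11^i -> [1.9, 15.41, 124.97, 1013.48, 8219.34]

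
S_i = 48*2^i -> [48, 96, 192, 384, 768]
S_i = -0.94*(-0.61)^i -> [-0.94, 0.57, -0.35, 0.21, -0.13]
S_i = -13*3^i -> [-13, -39, -117, -351, -1053]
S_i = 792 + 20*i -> [792, 812, 832, 852, 872]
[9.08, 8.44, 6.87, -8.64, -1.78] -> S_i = Random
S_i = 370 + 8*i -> [370, 378, 386, 394, 402]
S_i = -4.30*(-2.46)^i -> [-4.3, 10.58, -26.02, 64.01, -157.47]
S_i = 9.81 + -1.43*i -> [9.81, 8.38, 6.95, 5.52, 4.09]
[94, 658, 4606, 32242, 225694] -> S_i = 94*7^i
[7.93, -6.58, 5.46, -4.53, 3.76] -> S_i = 7.93*(-0.83)^i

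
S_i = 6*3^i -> [6, 18, 54, 162, 486]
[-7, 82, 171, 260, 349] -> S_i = -7 + 89*i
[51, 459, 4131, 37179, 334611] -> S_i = 51*9^i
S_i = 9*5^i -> [9, 45, 225, 1125, 5625]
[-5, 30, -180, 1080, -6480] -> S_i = -5*-6^i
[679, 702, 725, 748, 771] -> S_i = 679 + 23*i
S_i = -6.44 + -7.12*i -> [-6.44, -13.56, -20.68, -27.8, -34.92]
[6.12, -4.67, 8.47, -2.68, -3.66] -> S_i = Random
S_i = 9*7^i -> [9, 63, 441, 3087, 21609]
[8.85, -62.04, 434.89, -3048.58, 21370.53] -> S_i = 8.85*(-7.01)^i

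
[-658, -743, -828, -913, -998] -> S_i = -658 + -85*i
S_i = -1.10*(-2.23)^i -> [-1.1, 2.45, -5.47, 12.2, -27.2]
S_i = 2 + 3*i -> [2, 5, 8, 11, 14]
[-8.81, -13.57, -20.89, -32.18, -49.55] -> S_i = -8.81*1.54^i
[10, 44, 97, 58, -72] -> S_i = Random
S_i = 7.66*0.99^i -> [7.66, 7.58, 7.51, 7.43, 7.36]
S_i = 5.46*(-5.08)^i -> [5.46, -27.74, 140.9, -715.79, 3636.2]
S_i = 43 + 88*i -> [43, 131, 219, 307, 395]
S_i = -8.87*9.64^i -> [-8.87, -85.51, -824.29, -7946.11, -76600.53]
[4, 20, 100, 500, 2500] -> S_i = 4*5^i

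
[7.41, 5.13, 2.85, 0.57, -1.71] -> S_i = 7.41 + -2.28*i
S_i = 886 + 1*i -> [886, 887, 888, 889, 890]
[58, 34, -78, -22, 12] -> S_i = Random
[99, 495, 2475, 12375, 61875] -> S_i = 99*5^i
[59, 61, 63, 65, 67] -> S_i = 59 + 2*i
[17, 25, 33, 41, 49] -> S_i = 17 + 8*i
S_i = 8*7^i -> [8, 56, 392, 2744, 19208]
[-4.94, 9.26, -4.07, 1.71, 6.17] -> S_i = Random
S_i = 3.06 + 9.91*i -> [3.06, 12.97, 22.88, 32.79, 42.7]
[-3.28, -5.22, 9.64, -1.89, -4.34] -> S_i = Random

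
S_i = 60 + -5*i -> [60, 55, 50, 45, 40]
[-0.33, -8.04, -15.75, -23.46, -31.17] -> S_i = -0.33 + -7.71*i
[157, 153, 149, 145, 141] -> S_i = 157 + -4*i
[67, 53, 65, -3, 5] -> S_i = Random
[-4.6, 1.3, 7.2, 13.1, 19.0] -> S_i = -4.60 + 5.90*i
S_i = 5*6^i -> [5, 30, 180, 1080, 6480]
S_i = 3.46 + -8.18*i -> [3.46, -4.72, -12.9, -21.08, -29.26]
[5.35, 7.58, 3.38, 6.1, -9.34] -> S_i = Random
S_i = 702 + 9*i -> [702, 711, 720, 729, 738]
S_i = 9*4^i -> [9, 36, 144, 576, 2304]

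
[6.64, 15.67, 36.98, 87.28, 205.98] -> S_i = 6.64*2.36^i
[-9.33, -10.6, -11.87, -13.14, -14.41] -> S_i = -9.33 + -1.27*i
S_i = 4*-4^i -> [4, -16, 64, -256, 1024]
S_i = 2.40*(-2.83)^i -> [2.4, -6.79, 19.22, -54.4, 153.94]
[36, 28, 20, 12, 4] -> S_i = 36 + -8*i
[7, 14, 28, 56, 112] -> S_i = 7*2^i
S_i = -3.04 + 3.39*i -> [-3.04, 0.35, 3.74, 7.13, 10.52]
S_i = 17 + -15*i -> [17, 2, -13, -28, -43]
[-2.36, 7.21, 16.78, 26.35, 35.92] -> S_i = -2.36 + 9.57*i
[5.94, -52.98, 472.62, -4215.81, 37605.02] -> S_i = 5.94*(-8.92)^i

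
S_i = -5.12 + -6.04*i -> [-5.12, -11.16, -17.2, -23.24, -29.28]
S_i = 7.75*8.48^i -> [7.75, 65.72, 557.31, 4725.95, 40076.07]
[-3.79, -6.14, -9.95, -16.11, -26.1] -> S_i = -3.79*1.62^i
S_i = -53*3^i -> [-53, -159, -477, -1431, -4293]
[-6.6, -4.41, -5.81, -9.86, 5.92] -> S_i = Random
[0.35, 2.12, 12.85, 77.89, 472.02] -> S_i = 0.35*6.06^i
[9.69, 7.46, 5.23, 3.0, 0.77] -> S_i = 9.69 + -2.23*i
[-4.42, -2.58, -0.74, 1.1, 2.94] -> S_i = -4.42 + 1.84*i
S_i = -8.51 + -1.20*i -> [-8.51, -9.71, -10.91, -12.11, -13.31]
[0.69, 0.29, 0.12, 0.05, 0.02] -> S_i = 0.69*0.42^i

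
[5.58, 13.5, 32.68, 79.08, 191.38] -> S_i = 5.58*2.42^i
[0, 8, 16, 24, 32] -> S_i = 0 + 8*i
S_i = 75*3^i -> [75, 225, 675, 2025, 6075]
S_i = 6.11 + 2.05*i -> [6.11, 8.16, 10.21, 12.26, 14.31]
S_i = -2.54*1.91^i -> [-2.54, -4.85, -9.27, -17.7, -33.8]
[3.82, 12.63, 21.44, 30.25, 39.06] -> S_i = 3.82 + 8.81*i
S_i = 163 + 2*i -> [163, 165, 167, 169, 171]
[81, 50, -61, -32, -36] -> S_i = Random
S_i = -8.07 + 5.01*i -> [-8.07, -3.06, 1.95, 6.96, 11.97]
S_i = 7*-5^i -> [7, -35, 175, -875, 4375]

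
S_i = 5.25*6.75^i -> [5.25, 35.44, 239.2, 1614.62, 10898.69]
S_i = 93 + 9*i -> [93, 102, 111, 120, 129]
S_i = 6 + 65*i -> [6, 71, 136, 201, 266]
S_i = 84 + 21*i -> [84, 105, 126, 147, 168]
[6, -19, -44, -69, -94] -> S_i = 6 + -25*i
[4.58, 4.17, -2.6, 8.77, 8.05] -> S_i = Random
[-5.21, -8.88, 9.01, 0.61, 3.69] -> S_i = Random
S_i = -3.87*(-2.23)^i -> [-3.87, 8.63, -19.25, 42.92, -95.7]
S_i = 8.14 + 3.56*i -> [8.14, 11.7, 15.26, 18.82, 22.38]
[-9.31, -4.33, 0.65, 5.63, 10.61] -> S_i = -9.31 + 4.98*i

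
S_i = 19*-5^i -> [19, -95, 475, -2375, 11875]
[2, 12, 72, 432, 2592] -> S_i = 2*6^i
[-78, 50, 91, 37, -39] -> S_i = Random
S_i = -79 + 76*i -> [-79, -3, 73, 149, 225]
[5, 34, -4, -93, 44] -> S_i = Random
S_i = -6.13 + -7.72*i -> [-6.13, -13.85, -21.57, -29.29, -37.01]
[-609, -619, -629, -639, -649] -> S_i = -609 + -10*i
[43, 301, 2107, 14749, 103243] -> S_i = 43*7^i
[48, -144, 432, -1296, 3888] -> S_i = 48*-3^i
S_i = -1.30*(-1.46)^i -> [-1.3, 1.9, -2.77, 4.05, -5.91]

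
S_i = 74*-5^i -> [74, -370, 1850, -9250, 46250]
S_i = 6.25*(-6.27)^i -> [6.25, -39.19, 245.71, -1540.57, 9659.4]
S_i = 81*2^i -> [81, 162, 324, 648, 1296]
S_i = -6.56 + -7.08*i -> [-6.56, -13.64, -20.72, -27.8, -34.88]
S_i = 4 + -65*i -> [4, -61, -126, -191, -256]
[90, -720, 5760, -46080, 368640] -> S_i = 90*-8^i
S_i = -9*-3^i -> [-9, 27, -81, 243, -729]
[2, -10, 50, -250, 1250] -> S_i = 2*-5^i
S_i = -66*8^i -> [-66, -528, -4224, -33792, -270336]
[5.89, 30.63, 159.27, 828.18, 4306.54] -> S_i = 5.89*5.20^i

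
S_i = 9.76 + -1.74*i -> [9.76, 8.02, 6.28, 4.54, 2.8]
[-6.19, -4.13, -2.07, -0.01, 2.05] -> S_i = -6.19 + 2.06*i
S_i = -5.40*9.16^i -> [-5.4, -49.46, -453.09, -4150.31, -38016.81]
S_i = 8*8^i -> [8, 64, 512, 4096, 32768]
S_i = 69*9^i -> [69, 621, 5589, 50301, 452709]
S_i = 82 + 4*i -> [82, 86, 90, 94, 98]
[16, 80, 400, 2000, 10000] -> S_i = 16*5^i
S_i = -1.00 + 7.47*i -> [-1.0, 6.47, 13.94, 21.41, 28.88]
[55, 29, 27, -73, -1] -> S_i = Random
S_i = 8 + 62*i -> [8, 70, 132, 194, 256]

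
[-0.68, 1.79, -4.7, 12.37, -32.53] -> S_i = -0.68*(-2.63)^i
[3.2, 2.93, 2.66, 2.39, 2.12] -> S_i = 3.20 + -0.27*i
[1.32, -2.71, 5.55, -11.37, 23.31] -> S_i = 1.32*(-2.05)^i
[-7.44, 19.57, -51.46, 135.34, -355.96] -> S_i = -7.44*(-2.63)^i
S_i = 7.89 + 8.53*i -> [7.89, 16.42, 24.95, 33.48, 42.01]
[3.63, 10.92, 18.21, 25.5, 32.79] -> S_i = 3.63 + 7.29*i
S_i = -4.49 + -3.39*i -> [-4.49, -7.88, -11.27, -14.66, -18.05]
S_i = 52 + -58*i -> [52, -6, -64, -122, -180]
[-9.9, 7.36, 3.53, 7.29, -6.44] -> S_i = Random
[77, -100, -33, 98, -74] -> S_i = Random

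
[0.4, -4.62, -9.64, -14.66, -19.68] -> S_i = 0.40 + -5.02*i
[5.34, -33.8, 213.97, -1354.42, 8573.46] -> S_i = 5.34*(-6.33)^i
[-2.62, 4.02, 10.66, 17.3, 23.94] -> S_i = -2.62 + 6.64*i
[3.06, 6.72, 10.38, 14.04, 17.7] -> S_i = 3.06 + 3.66*i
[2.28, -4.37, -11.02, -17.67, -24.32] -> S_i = 2.28 + -6.65*i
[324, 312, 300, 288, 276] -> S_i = 324 + -12*i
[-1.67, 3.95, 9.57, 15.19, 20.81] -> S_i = -1.67 + 5.62*i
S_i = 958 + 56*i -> [958, 1014, 1070, 1126, 1182]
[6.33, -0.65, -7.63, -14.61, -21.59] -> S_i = 6.33 + -6.98*i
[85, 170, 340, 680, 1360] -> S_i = 85*2^i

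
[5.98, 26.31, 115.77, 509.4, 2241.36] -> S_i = 5.98*4.40^i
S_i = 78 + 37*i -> [78, 115, 152, 189, 226]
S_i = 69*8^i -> [69, 552, 4416, 35328, 282624]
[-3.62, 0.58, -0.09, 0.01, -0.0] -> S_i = -3.62*(-0.16)^i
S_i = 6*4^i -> [6, 24, 96, 384, 1536]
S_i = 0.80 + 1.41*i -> [0.8, 2.21, 3.62, 5.03, 6.44]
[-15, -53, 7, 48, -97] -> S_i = Random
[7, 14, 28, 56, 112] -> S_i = 7*2^i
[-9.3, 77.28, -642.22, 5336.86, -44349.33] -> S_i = -9.30*(-8.31)^i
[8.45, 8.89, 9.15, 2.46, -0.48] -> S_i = Random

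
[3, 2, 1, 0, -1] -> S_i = 3 + -1*i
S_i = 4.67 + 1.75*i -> [4.67, 6.42, 8.17, 9.92, 11.67]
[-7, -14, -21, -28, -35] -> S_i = -7 + -7*i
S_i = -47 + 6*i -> [-47, -41, -35, -29, -23]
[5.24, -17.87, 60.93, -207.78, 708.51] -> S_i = 5.24*(-3.41)^i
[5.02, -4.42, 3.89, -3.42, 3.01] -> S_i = 5.02*(-0.88)^i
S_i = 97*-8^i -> [97, -776, 6208, -49664, 397312]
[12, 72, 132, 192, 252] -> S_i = 12 + 60*i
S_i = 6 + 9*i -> [6, 15, 24, 33, 42]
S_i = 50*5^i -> [50, 250, 1250, 6250, 31250]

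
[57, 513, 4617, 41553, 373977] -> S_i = 57*9^i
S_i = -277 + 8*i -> [-277, -269, -261, -253, -245]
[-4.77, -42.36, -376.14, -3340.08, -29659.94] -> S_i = -4.77*8.88^i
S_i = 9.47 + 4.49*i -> [9.47, 13.96, 18.45, 22.94, 27.43]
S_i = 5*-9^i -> [5, -45, 405, -3645, 32805]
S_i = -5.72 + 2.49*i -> [-5.72, -3.23, -0.74, 1.75, 4.24]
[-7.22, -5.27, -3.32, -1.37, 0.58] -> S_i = -7.22 + 1.95*i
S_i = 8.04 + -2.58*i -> [8.04, 5.46, 2.88, 0.3, -2.28]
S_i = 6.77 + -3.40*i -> [6.77, 3.37, -0.03, -3.43, -6.83]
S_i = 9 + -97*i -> [9, -88, -185, -282, -379]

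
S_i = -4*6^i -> [-4, -24, -144, -864, -5184]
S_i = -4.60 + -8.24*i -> [-4.6, -12.84, -21.08, -29.32, -37.56]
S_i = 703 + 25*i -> [703, 728, 753, 778, 803]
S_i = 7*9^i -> [7, 63, 567, 5103, 45927]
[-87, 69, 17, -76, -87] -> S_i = Random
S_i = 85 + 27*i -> [85, 112, 139, 166, 193]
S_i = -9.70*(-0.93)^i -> [-9.7, 9.02, -8.39, 7.8, -7.26]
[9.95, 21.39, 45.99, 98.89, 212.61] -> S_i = 9.95*2.15^i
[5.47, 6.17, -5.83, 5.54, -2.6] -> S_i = Random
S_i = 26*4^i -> [26, 104, 416, 1664, 6656]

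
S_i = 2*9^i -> [2, 18, 162, 1458, 13122]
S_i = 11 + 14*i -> [11, 25, 39, 53, 67]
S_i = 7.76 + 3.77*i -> [7.76, 11.53, 15.3, 19.07, 22.84]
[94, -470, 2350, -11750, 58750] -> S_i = 94*-5^i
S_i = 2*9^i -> [2, 18, 162, 1458, 13122]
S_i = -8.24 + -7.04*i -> [-8.24, -15.28, -22.32, -29.36, -36.4]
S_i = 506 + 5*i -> [506, 511, 516, 521, 526]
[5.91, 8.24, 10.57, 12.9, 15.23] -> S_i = 5.91 + 2.33*i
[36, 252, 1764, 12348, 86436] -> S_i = 36*7^i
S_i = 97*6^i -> [97, 582, 3492, 20952, 125712]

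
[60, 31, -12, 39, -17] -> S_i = Random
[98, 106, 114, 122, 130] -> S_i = 98 + 8*i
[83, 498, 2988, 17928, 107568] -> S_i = 83*6^i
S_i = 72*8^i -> [72, 576, 4608, 36864, 294912]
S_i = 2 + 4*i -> [2, 6, 10, 14, 18]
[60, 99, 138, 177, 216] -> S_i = 60 + 39*i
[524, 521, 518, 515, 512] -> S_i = 524 + -3*i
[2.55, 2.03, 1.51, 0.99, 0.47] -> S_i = 2.55 + -0.52*i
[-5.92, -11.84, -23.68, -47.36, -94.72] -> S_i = -5.92*2.00^i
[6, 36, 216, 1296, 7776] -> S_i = 6*6^i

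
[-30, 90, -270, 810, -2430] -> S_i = -30*-3^i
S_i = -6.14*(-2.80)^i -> [-6.14, 17.19, -48.14, 134.79, -377.4]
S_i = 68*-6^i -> [68, -408, 2448, -14688, 88128]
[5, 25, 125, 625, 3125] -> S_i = 5*5^i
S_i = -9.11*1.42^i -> [-9.11, -12.94, -18.37, -26.08, -37.04]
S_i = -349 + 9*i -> [-349, -340, -331, -322, -313]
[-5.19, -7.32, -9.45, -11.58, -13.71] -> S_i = -5.19 + -2.13*i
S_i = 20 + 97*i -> [20, 117, 214, 311, 408]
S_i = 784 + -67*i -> [784, 717, 650, 583, 516]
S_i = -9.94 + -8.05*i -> [-9.94, -17.99, -26.04, -34.09, -42.14]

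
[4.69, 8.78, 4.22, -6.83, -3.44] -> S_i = Random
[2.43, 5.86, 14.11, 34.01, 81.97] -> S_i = 2.43*2.41^i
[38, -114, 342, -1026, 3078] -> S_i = 38*-3^i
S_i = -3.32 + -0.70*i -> [-3.32, -4.02, -4.72, -5.42, -6.12]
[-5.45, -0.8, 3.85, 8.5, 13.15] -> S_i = -5.45 + 4.65*i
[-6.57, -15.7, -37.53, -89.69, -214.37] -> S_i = -6.57*2.39^i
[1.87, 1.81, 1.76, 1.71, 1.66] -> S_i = 1.87*0.97^i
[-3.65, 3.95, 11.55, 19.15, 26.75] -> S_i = -3.65 + 7.60*i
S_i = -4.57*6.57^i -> [-4.57, -30.02, -197.26, -1296.02, -8514.86]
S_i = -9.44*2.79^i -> [-9.44, -26.34, -73.48, -205.01, -571.99]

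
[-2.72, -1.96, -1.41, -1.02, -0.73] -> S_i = -2.72*0.72^i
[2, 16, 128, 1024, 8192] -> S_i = 2*8^i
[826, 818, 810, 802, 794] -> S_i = 826 + -8*i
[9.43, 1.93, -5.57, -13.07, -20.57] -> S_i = 9.43 + -7.50*i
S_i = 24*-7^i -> [24, -168, 1176, -8232, 57624]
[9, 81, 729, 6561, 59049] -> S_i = 9*9^i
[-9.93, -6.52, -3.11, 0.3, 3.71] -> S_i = -9.93 + 3.41*i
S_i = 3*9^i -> [3, 27, 243, 2187, 19683]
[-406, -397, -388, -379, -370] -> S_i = -406 + 9*i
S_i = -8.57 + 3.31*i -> [-8.57, -5.26, -1.95, 1.36, 4.67]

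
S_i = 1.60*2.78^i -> [1.6, 4.45, 12.37, 34.38, 95.57]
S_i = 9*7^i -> [9, 63, 441, 3087, 21609]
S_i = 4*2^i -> [4, 8, 16, 32, 64]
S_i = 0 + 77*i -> [0, 77, 154, 231, 308]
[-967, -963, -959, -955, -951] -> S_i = -967 + 4*i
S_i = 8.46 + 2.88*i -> [8.46, 11.34, 14.22, 17.1, 19.98]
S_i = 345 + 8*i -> [345, 353, 361, 369, 377]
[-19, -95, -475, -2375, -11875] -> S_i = -19*5^i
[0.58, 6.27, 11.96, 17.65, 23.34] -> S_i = 0.58 + 5.69*i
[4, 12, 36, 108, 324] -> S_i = 4*3^i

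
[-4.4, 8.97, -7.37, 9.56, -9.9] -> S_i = Random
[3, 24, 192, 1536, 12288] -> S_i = 3*8^i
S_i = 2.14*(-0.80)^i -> [2.14, -1.71, 1.37, -1.1, 0.88]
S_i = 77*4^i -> [77, 308, 1232, 4928, 19712]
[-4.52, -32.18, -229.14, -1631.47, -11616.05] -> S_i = -4.52*7.12^i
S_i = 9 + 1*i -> [9, 10, 11, 12, 13]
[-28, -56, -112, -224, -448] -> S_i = -28*2^i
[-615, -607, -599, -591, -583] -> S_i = -615 + 8*i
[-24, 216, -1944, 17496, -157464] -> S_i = -24*-9^i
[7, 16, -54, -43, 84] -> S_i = Random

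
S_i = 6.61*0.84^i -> [6.61, 5.55, 4.66, 3.92, 3.29]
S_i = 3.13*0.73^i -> [3.13, 2.28, 1.67, 1.22, 0.89]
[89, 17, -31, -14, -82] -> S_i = Random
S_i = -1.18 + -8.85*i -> [-1.18, -10.03, -18.88, -27.73, -36.58]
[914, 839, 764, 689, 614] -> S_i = 914 + -75*i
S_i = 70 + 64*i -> [70, 134, 198, 262, 326]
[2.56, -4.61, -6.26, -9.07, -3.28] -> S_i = Random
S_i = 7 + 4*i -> [7, 11, 15, 19, 23]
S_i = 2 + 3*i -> [2, 5, 8, 11, 14]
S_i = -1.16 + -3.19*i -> [-1.16, -4.35, -7.54, -10.73, -13.92]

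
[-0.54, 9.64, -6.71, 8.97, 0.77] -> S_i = Random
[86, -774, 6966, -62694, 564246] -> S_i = 86*-9^i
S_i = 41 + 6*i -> [41, 47, 53, 59, 65]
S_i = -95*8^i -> [-95, -760, -6080, -48640, -389120]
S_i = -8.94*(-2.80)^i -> [-8.94, 25.03, -70.09, 196.25, -549.5]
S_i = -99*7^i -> [-99, -693, -4851, -33957, -237699]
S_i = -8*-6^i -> [-8, 48, -288, 1728, -10368]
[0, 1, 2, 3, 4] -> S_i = 0 + 1*i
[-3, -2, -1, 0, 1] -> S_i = -3 + 1*i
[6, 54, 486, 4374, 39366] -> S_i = 6*9^i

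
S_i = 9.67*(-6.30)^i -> [9.67, -60.92, 383.8, -2417.95, 15233.11]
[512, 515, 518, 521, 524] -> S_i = 512 + 3*i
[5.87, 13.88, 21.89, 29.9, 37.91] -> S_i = 5.87 + 8.01*i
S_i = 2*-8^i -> [2, -16, 128, -1024, 8192]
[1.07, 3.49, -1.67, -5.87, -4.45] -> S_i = Random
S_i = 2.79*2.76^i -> [2.79, 7.7, 21.25, 58.66, 161.9]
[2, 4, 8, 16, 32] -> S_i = 2*2^i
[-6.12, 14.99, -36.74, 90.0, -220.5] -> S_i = -6.12*(-2.45)^i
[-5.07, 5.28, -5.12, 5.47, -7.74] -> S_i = Random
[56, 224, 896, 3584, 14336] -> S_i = 56*4^i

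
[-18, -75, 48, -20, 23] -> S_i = Random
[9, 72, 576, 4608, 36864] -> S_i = 9*8^i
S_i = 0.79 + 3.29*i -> [0.79, 4.08, 7.37, 10.66, 13.95]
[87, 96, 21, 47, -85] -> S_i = Random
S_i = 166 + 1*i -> [166, 167, 168, 169, 170]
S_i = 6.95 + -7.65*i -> [6.95, -0.7, -8.35, -16.0, -23.65]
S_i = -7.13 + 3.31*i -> [-7.13, -3.82, -0.51, 2.8, 6.11]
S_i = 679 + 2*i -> [679, 681, 683, 685, 687]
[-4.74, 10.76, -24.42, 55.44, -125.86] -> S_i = -4.74*(-2.27)^i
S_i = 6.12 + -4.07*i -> [6.12, 2.05, -2.02, -6.09, -10.16]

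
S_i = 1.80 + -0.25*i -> [1.8, 1.55, 1.3, 1.05, 0.8]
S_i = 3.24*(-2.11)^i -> [3.24, -6.84, 14.42, -30.44, 64.22]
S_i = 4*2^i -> [4, 8, 16, 32, 64]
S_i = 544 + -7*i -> [544, 537, 530, 523, 516]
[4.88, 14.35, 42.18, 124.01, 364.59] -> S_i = 4.88*2.94^i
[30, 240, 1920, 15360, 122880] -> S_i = 30*8^i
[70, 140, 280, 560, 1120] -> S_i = 70*2^i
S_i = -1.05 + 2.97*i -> [-1.05, 1.92, 4.89, 7.86, 10.83]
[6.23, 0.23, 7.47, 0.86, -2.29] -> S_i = Random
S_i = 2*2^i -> [2, 4, 8, 16, 32]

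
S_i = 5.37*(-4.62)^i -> [5.37, -24.81, 114.62, -529.54, 2446.48]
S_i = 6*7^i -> [6, 42, 294, 2058, 14406]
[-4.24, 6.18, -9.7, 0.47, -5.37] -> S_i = Random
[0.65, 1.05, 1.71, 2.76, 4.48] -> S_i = 0.65*1.62^i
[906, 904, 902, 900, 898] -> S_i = 906 + -2*i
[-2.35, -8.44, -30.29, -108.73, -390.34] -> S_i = -2.35*3.59^i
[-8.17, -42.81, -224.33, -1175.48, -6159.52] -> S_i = -8.17*5.24^i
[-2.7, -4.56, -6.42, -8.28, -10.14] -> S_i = -2.70 + -1.86*i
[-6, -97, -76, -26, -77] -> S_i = Random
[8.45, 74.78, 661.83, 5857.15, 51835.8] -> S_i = 8.45*8.85^i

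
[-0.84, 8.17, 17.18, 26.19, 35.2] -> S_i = -0.84 + 9.01*i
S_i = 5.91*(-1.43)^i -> [5.91, -8.45, 12.09, -17.28, 24.71]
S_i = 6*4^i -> [6, 24, 96, 384, 1536]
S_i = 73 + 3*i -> [73, 76, 79, 82, 85]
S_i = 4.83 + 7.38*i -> [4.83, 12.21, 19.59, 26.97, 34.35]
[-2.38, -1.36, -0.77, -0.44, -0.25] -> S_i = -2.38*0.57^i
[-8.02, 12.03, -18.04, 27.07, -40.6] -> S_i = -8.02*(-1.50)^i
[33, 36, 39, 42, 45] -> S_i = 33 + 3*i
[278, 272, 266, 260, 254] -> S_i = 278 + -6*i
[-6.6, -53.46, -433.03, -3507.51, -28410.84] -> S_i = -6.60*8.10^i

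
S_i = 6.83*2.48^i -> [6.83, 16.94, 42.01, 104.18, 258.36]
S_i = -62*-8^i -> [-62, 496, -3968, 31744, -253952]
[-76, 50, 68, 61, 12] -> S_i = Random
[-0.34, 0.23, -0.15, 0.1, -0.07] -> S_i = -0.34*(-0.67)^i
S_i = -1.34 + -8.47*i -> [-1.34, -9.81, -18.28, -26.75, -35.22]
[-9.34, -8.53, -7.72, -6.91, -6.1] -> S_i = -9.34 + 0.81*i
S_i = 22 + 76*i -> [22, 98, 174, 250, 326]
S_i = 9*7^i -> [9, 63, 441, 3087, 21609]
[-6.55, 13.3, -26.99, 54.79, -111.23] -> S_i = -6.55*(-2.03)^i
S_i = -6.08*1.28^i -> [-6.08, -7.78, -9.96, -12.75, -16.32]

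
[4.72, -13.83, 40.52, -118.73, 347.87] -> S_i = 4.72*(-2.93)^i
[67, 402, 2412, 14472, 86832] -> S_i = 67*6^i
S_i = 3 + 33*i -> [3, 36, 69, 102, 135]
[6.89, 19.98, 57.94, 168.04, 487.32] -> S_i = 6.89*2.90^i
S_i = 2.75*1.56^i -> [2.75, 4.29, 6.69, 10.44, 16.29]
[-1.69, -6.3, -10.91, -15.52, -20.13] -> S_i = -1.69 + -4.61*i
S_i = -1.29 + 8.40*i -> [-1.29, 7.11, 15.51, 23.91, 32.31]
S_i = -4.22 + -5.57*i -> [-4.22, -9.79, -15.36, -20.93, -26.5]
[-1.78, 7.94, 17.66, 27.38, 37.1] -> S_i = -1.78 + 9.72*i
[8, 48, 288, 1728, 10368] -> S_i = 8*6^i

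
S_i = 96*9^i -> [96, 864, 7776, 69984, 629856]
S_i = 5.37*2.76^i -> [5.37, 14.82, 40.91, 112.9, 311.61]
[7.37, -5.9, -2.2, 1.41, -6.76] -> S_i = Random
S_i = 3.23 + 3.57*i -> [3.23, 6.8, 10.37, 13.94, 17.51]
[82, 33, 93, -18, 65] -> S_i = Random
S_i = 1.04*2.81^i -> [1.04, 2.92, 8.21, 23.08, 64.84]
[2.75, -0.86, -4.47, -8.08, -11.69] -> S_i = 2.75 + -3.61*i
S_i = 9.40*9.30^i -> [9.4, 87.42, 813.01, 7560.96, 70316.89]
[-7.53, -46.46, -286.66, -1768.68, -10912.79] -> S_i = -7.53*6.17^i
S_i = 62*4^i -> [62, 248, 992, 3968, 15872]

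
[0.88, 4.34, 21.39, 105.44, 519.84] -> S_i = 0.88*4.93^i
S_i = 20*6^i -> [20, 120, 720, 4320, 25920]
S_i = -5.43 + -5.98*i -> [-5.43, -11.41, -17.39, -23.37, -29.35]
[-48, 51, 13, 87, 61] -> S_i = Random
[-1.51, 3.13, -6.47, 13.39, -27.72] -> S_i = -1.51*(-2.07)^i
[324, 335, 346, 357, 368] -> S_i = 324 + 11*i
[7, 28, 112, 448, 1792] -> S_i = 7*4^i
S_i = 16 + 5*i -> [16, 21, 26, 31, 36]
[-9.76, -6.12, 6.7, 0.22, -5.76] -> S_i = Random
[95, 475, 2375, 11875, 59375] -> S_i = 95*5^i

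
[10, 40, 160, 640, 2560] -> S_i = 10*4^i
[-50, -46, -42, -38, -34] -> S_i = -50 + 4*i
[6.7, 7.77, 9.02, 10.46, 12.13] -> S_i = 6.70*1.16^i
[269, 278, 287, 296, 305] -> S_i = 269 + 9*i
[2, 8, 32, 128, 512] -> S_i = 2*4^i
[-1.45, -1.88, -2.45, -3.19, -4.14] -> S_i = -1.45*1.30^i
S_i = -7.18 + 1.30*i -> [-7.18, -5.88, -4.58, -3.28, -1.98]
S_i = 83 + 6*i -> [83, 89, 95, 101, 107]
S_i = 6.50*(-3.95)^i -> [6.5, -25.68, 101.42, -400.59, 1582.35]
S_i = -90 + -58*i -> [-90, -148, -206, -264, -322]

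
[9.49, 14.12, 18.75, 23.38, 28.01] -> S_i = 9.49 + 4.63*i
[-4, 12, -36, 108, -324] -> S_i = -4*-3^i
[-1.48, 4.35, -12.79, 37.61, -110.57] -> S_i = -1.48*(-2.94)^i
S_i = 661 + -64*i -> [661, 597, 533, 469, 405]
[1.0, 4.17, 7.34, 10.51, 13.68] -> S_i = 1.00 + 3.17*i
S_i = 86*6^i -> [86, 516, 3096, 18576, 111456]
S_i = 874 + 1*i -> [874, 875, 876, 877, 878]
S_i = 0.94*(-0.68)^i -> [0.94, -0.64, 0.43, -0.3, 0.2]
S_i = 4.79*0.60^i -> [4.79, 2.87, 1.72, 1.03, 0.62]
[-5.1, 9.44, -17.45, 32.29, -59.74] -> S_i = -5.10*(-1.85)^i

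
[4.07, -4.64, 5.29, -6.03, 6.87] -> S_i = 4.07*(-1.14)^i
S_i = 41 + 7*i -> [41, 48, 55, 62, 69]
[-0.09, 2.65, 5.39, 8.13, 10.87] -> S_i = -0.09 + 2.74*i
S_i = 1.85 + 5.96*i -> [1.85, 7.81, 13.77, 19.73, 25.69]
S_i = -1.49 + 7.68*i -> [-1.49, 6.19, 13.87, 21.55, 29.23]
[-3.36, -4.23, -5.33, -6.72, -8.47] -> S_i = -3.36*1.26^i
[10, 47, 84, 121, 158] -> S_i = 10 + 37*i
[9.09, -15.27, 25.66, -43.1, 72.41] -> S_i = 9.09*(-1.68)^i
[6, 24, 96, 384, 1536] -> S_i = 6*4^i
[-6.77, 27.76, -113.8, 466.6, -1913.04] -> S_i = -6.77*(-4.10)^i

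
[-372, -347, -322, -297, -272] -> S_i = -372 + 25*i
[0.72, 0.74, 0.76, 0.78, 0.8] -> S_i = 0.72 + 0.02*i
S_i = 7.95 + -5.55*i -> [7.95, 2.4, -3.15, -8.7, -14.25]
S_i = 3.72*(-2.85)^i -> [3.72, -10.6, 30.22, -86.11, 245.43]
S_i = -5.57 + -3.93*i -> [-5.57, -9.5, -13.43, -17.36, -21.29]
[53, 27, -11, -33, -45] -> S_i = Random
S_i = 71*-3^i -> [71, -213, 639, -1917, 5751]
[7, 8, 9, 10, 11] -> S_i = 7 + 1*i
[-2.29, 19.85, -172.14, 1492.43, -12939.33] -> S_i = -2.29*(-8.67)^i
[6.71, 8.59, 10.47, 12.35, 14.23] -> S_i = 6.71 + 1.88*i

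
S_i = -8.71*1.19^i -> [-8.71, -10.36, -12.33, -14.68, -17.47]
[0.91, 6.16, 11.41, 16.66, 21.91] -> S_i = 0.91 + 5.25*i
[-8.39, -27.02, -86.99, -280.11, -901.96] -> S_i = -8.39*3.22^i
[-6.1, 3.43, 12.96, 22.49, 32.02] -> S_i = -6.10 + 9.53*i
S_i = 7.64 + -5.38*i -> [7.64, 2.26, -3.12, -8.5, -13.88]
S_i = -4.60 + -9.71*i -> [-4.6, -14.31, -24.02, -33.73, -43.44]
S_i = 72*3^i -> [72, 216, 648, 1944, 5832]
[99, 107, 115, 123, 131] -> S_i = 99 + 8*i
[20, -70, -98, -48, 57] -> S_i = Random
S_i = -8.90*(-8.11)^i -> [-8.9, 72.18, -585.37, 4747.36, -38501.13]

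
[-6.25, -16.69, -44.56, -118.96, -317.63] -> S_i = -6.25*2.67^i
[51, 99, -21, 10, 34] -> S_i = Random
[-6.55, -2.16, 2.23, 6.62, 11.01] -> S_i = -6.55 + 4.39*i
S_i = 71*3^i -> [71, 213, 639, 1917, 5751]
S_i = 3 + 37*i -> [3, 40, 77, 114, 151]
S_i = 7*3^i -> [7, 21, 63, 189, 567]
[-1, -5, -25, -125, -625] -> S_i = -1*5^i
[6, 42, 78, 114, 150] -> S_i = 6 + 36*i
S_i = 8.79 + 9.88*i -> [8.79, 18.67, 28.55, 38.43, 48.31]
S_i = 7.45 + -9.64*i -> [7.45, -2.19, -11.83, -21.47, -31.11]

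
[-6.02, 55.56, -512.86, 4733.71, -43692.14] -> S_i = -6.02*(-9.23)^i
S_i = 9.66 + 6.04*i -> [9.66, 15.7, 21.74, 27.78, 33.82]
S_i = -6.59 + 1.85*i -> [-6.59, -4.74, -2.89, -1.04, 0.81]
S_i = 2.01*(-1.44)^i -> [2.01, -2.89, 4.17, -6.0, 8.64]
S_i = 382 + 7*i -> [382, 389, 396, 403, 410]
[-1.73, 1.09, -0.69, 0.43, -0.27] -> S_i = -1.73*(-0.63)^i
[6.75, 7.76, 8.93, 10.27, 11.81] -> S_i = 6.75*1.15^i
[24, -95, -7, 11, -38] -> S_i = Random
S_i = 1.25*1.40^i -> [1.25, 1.75, 2.45, 3.43, 4.8]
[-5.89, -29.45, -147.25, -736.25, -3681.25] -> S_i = -5.89*5.00^i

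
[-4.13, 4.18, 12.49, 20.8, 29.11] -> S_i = -4.13 + 8.31*i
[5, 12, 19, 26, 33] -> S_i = 5 + 7*i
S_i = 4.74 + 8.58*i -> [4.74, 13.32, 21.9, 30.48, 39.06]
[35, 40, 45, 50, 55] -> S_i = 35 + 5*i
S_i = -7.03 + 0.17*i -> [-7.03, -6.86, -6.69, -6.52, -6.35]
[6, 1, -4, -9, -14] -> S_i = 6 + -5*i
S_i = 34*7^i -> [34, 238, 1666, 11662, 81634]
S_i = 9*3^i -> [9, 27, 81, 243, 729]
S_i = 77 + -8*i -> [77, 69, 61, 53, 45]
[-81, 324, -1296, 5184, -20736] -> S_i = -81*-4^i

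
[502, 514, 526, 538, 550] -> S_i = 502 + 12*i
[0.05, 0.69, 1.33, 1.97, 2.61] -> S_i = 0.05 + 0.64*i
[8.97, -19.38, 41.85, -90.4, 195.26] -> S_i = 8.97*(-2.16)^i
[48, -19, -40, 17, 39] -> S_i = Random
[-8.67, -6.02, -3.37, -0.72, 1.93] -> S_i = -8.67 + 2.65*i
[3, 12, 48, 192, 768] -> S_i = 3*4^i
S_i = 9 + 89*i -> [9, 98, 187, 276, 365]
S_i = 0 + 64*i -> [0, 64, 128, 192, 256]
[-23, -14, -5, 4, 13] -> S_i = -23 + 9*i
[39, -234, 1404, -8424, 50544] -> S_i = 39*-6^i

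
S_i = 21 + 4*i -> [21, 25, 29, 33, 37]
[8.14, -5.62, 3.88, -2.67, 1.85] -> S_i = 8.14*(-0.69)^i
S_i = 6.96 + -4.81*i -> [6.96, 2.15, -2.66, -7.47, -12.28]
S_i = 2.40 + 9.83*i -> [2.4, 12.23, 22.06, 31.89, 41.72]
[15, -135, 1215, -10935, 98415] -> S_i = 15*-9^i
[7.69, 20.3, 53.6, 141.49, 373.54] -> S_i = 7.69*2.64^i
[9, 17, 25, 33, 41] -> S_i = 9 + 8*i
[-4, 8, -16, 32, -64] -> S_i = -4*-2^i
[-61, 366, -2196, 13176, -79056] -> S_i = -61*-6^i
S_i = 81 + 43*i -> [81, 124, 167, 210, 253]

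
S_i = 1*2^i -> [1, 2, 4, 8, 16]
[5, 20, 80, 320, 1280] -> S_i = 5*4^i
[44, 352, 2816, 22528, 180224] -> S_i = 44*8^i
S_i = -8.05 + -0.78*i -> [-8.05, -8.83, -9.61, -10.39, -11.17]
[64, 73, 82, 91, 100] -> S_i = 64 + 9*i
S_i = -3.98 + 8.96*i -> [-3.98, 4.98, 13.94, 22.9, 31.86]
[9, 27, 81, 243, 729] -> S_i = 9*3^i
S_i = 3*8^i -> [3, 24, 192, 1536, 12288]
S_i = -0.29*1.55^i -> [-0.29, -0.45, -0.7, -1.08, -1.67]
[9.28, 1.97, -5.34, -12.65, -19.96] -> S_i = 9.28 + -7.31*i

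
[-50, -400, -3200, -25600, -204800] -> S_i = -50*8^i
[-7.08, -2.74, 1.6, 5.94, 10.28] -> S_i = -7.08 + 4.34*i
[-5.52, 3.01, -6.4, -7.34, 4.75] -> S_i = Random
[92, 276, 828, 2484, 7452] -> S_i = 92*3^i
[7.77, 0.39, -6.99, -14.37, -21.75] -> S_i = 7.77 + -7.38*i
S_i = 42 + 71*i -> [42, 113, 184, 255, 326]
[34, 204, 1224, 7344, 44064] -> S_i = 34*6^i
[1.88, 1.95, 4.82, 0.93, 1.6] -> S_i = Random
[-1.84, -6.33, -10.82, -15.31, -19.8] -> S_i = -1.84 + -4.49*i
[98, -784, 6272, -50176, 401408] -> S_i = 98*-8^i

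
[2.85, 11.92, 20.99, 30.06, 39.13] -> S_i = 2.85 + 9.07*i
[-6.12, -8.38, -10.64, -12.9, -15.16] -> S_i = -6.12 + -2.26*i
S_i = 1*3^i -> [1, 3, 9, 27, 81]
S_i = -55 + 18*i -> [-55, -37, -19, -1, 17]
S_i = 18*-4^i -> [18, -72, 288, -1152, 4608]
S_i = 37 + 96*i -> [37, 133, 229, 325, 421]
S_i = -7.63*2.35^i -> [-7.63, -17.93, -42.14, -99.02, -232.7]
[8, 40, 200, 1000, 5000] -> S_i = 8*5^i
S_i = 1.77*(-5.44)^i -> [1.77, -9.63, 52.38, -284.95, 1550.13]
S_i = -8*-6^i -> [-8, 48, -288, 1728, -10368]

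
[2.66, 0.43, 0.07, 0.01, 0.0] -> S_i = 2.66*0.16^i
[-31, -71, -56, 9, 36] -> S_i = Random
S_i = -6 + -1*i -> [-6, -7, -8, -9, -10]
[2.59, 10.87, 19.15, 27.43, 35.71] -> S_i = 2.59 + 8.28*i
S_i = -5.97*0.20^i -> [-5.97, -1.19, -0.24, -0.05, -0.01]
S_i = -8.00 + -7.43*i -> [-8.0, -15.43, -22.86, -30.29, -37.72]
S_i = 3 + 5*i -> [3, 8, 13, 18, 23]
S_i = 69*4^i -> [69, 276, 1104, 4416, 17664]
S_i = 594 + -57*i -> [594, 537, 480, 423, 366]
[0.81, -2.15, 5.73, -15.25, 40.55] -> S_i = 0.81*(-2.66)^i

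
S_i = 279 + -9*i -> [279, 270, 261, 252, 243]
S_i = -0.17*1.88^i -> [-0.17, -0.32, -0.6, -1.13, -2.12]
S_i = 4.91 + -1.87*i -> [4.91, 3.04, 1.17, -0.7, -2.57]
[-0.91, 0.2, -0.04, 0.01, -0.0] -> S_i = -0.91*(-0.22)^i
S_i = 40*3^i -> [40, 120, 360, 1080, 3240]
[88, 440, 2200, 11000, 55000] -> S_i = 88*5^i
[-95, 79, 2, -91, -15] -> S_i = Random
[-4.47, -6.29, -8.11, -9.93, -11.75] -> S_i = -4.47 + -1.82*i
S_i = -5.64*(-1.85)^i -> [-5.64, 10.43, -19.3, 35.71, -66.06]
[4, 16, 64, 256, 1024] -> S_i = 4*4^i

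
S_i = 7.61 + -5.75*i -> [7.61, 1.86, -3.89, -9.64, -15.39]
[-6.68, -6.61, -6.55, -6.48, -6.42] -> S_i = -6.68*0.99^i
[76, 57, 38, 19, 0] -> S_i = 76 + -19*i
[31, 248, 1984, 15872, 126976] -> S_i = 31*8^i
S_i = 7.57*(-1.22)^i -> [7.57, -9.24, 11.27, -13.75, 16.77]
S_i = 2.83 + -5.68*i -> [2.83, -2.85, -8.53, -14.21, -19.89]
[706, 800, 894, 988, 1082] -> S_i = 706 + 94*i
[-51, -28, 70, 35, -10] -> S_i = Random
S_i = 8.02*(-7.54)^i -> [8.02, -60.47, 455.95, -3437.86, 25921.48]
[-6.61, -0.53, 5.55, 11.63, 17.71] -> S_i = -6.61 + 6.08*i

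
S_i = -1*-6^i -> [-1, 6, -36, 216, -1296]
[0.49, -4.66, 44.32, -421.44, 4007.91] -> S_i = 0.49*(-9.51)^i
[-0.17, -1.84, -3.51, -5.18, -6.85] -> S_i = -0.17 + -1.67*i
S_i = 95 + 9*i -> [95, 104, 113, 122, 131]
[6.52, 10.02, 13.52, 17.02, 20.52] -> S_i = 6.52 + 3.50*i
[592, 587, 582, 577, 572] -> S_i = 592 + -5*i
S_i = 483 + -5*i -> [483, 478, 473, 468, 463]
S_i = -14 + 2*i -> [-14, -12, -10, -8, -6]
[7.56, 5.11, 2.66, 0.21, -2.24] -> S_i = 7.56 + -2.45*i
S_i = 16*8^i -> [16, 128, 1024, 8192, 65536]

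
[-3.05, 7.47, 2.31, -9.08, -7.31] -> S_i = Random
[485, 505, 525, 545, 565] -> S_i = 485 + 20*i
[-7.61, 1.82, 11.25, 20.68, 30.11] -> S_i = -7.61 + 9.43*i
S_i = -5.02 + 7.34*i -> [-5.02, 2.32, 9.66, 17.0, 24.34]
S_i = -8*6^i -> [-8, -48, -288, -1728, -10368]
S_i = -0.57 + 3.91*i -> [-0.57, 3.34, 7.25, 11.16, 15.07]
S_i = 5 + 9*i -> [5, 14, 23, 32, 41]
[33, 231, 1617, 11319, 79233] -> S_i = 33*7^i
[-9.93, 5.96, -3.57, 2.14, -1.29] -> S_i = -9.93*(-0.60)^i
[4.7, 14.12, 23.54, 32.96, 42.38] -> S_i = 4.70 + 9.42*i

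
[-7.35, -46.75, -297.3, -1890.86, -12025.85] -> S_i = -7.35*6.36^i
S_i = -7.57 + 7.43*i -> [-7.57, -0.14, 7.29, 14.72, 22.15]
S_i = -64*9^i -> [-64, -576, -5184, -46656, -419904]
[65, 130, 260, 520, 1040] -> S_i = 65*2^i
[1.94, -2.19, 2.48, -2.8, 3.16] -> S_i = 1.94*(-1.13)^i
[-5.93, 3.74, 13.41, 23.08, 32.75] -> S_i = -5.93 + 9.67*i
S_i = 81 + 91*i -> [81, 172, 263, 354, 445]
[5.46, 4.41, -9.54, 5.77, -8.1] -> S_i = Random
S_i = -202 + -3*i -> [-202, -205, -208, -211, -214]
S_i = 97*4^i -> [97, 388, 1552, 6208, 24832]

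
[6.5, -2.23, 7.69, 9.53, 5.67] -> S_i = Random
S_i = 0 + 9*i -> [0, 9, 18, 27, 36]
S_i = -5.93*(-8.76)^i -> [-5.93, 51.95, -455.05, 3986.27, -34919.75]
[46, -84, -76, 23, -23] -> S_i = Random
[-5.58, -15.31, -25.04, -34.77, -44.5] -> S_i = -5.58 + -9.73*i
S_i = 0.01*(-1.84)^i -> [0.01, -0.02, 0.03, -0.06, 0.11]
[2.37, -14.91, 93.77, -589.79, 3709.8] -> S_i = 2.37*(-6.29)^i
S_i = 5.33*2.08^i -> [5.33, 11.09, 23.06, 47.96, 99.77]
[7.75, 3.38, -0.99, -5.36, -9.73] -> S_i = 7.75 + -4.37*i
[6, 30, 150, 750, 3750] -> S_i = 6*5^i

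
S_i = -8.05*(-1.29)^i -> [-8.05, 10.38, -13.4, 17.28, -22.29]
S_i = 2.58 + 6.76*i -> [2.58, 9.34, 16.1, 22.86, 29.62]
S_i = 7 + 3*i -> [7, 10, 13, 16, 19]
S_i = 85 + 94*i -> [85, 179, 273, 367, 461]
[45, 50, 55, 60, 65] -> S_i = 45 + 5*i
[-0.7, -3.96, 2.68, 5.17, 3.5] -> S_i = Random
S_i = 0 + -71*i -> [0, -71, -142, -213, -284]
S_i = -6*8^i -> [-6, -48, -384, -3072, -24576]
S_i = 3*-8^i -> [3, -24, 192, -1536, 12288]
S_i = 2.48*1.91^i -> [2.48, 4.74, 9.05, 17.28, 33.01]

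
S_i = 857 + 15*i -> [857, 872, 887, 902, 917]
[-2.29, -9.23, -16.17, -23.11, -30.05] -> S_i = -2.29 + -6.94*i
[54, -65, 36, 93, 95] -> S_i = Random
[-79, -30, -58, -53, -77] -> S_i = Random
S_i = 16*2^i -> [16, 32, 64, 128, 256]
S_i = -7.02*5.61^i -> [-7.02, -39.38, -220.93, -1239.44, -6953.26]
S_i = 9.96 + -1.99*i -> [9.96, 7.97, 5.98, 3.99, 2.0]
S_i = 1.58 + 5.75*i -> [1.58, 7.33, 13.08, 18.83, 24.58]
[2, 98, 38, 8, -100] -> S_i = Random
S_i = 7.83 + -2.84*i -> [7.83, 4.99, 2.15, -0.69, -3.53]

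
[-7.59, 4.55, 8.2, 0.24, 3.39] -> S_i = Random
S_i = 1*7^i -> [1, 7, 49, 343, 2401]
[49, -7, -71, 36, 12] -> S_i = Random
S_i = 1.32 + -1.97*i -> [1.32, -0.65, -2.62, -4.59, -6.56]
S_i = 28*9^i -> [28, 252, 2268, 20412, 183708]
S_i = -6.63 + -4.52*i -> [-6.63, -11.15, -15.67, -20.19, -24.71]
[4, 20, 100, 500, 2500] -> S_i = 4*5^i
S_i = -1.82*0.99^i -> [-1.82, -1.8, -1.78, -1.77, -1.75]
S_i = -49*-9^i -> [-49, 441, -3969, 35721, -321489]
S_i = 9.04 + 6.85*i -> [9.04, 15.89, 22.74, 29.59, 36.44]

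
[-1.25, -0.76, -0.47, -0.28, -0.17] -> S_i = -1.25*0.61^i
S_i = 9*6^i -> [9, 54, 324, 1944, 11664]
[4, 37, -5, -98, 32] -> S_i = Random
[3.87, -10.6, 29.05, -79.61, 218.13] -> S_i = 3.87*(-2.74)^i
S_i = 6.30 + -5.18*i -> [6.3, 1.12, -4.06, -9.24, -14.42]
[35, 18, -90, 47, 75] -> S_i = Random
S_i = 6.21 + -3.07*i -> [6.21, 3.14, 0.07, -3.0, -6.07]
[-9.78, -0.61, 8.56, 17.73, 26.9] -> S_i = -9.78 + 9.17*i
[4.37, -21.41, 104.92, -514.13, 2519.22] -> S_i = 4.37*(-4.90)^i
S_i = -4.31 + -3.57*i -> [-4.31, -7.88, -11.45, -15.02, -18.59]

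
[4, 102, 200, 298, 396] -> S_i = 4 + 98*i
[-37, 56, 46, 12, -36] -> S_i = Random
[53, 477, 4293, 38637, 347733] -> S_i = 53*9^i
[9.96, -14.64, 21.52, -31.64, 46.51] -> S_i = 9.96*(-1.47)^i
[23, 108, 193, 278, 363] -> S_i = 23 + 85*i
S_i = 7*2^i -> [7, 14, 28, 56, 112]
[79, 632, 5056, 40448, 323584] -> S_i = 79*8^i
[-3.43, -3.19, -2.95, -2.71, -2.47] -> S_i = -3.43 + 0.24*i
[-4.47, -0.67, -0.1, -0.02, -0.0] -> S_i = -4.47*0.15^i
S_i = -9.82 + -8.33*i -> [-9.82, -18.15, -26.48, -34.81, -43.14]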